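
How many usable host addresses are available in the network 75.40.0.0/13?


Host bits = 32 - 13 = 19
Total addresses = 2^19 = 524288
Usable = total - 2 (network and broadcast)
Usable hosts: 524286


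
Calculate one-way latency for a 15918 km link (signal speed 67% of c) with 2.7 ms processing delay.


Speed = 0.67 * 3e5 km/s = 201000 km/s
Propagation delay = 15918 / 201000 = 0.0792 s = 79.194 ms
Processing delay = 2.7 ms
Total one-way latency = 81.894 ms


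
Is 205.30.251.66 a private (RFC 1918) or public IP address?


RFC 1918 private ranges:
  10.0.0.0/8 (10.0.0.0 - 10.255.255.255)
  172.16.0.0/12 (172.16.0.0 - 172.31.255.255)
  192.168.0.0/16 (192.168.0.0 - 192.168.255.255)
Public (not in any RFC 1918 range)


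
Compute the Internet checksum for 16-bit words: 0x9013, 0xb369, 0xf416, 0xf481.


Sum all words (with carry folding):
+ 0x9013 = 0x9013
+ 0xb369 = 0x437d
+ 0xf416 = 0x3794
+ 0xf481 = 0x2c16
One's complement: ~0x2c16
Checksum = 0xd3e9


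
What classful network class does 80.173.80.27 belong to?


First octet: 80
Binary: 01010000
0xxxxxxx -> Class A (1-126)
Class A, default mask 255.0.0.0 (/8)


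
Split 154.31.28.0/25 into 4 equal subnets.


New prefix = 25 + 2 = 27
Each subnet has 32 addresses
  154.31.28.0/27
  154.31.28.32/27
  154.31.28.64/27
  154.31.28.96/27
Subnets: 154.31.28.0/27, 154.31.28.32/27, 154.31.28.64/27, 154.31.28.96/27


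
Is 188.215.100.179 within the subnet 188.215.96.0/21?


Subnet network: 188.215.96.0
Test IP AND mask: 188.215.96.0
Yes, 188.215.100.179 is in 188.215.96.0/21


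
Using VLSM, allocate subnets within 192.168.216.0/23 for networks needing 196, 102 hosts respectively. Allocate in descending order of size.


196 hosts -> /24 (254 usable): 192.168.216.0/24
102 hosts -> /25 (126 usable): 192.168.217.0/25
Allocation: 192.168.216.0/24 (196 hosts, 254 usable); 192.168.217.0/25 (102 hosts, 126 usable)


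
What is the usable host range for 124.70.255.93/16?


Network: 124.70.0.0
Broadcast: 124.70.255.255
First usable = network + 1
Last usable = broadcast - 1
Range: 124.70.0.1 to 124.70.255.254


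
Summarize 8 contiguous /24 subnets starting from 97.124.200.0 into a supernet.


Original prefix: /24
Number of subnets: 8 = 2^3
New prefix = 24 - 3 = 21
Supernet: 97.124.200.0/21


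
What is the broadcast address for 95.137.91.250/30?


Network: 95.137.91.248/30
Host bits = 2
Set all host bits to 1:
Broadcast: 95.137.91.251


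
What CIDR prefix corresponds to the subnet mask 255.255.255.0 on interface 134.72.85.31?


Binary: 11111111.11111111.11111111.00000000
Count leading 1s
Prefix: /24


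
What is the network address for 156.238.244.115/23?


IP:   10011100.11101110.11110100.01110011
Mask: 11111111.11111111.11111110.00000000
AND operation:
Net:  10011100.11101110.11110100.00000000
Network: 156.238.244.0/23


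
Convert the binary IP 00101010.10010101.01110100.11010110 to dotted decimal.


00101010 = 42
10010101 = 149
01110100 = 116
11010110 = 214
IP: 42.149.116.214


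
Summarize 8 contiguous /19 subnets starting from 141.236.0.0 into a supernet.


Original prefix: /19
Number of subnets: 8 = 2^3
New prefix = 19 - 3 = 16
Supernet: 141.236.0.0/16


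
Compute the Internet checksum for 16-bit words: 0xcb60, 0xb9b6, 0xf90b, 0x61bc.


Sum all words (with carry folding):
+ 0xcb60 = 0xcb60
+ 0xb9b6 = 0x8517
+ 0xf90b = 0x7e23
+ 0x61bc = 0xdfdf
One's complement: ~0xdfdf
Checksum = 0x2020


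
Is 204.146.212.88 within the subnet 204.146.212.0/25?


Subnet network: 204.146.212.0
Test IP AND mask: 204.146.212.0
Yes, 204.146.212.88 is in 204.146.212.0/25


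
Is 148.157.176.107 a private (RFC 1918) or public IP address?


RFC 1918 private ranges:
  10.0.0.0/8 (10.0.0.0 - 10.255.255.255)
  172.16.0.0/12 (172.16.0.0 - 172.31.255.255)
  192.168.0.0/16 (192.168.0.0 - 192.168.255.255)
Public (not in any RFC 1918 range)


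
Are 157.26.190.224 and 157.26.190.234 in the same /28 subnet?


Mask: 255.255.255.240
157.26.190.224 AND mask = 157.26.190.224
157.26.190.234 AND mask = 157.26.190.224
Yes, same subnet (157.26.190.224)


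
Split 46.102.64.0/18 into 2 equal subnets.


New prefix = 18 + 1 = 19
Each subnet has 8192 addresses
  46.102.64.0/19
  46.102.96.0/19
Subnets: 46.102.64.0/19, 46.102.96.0/19


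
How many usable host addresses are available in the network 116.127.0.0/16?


Host bits = 32 - 16 = 16
Total addresses = 2^16 = 65536
Usable = total - 2 (network and broadcast)
Usable hosts: 65534


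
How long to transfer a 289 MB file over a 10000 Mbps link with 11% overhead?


Effective throughput = 10000 * (1 - 11/100) = 8900 Mbps
File size in Mb = 289 * 8 = 2312 Mb
Time = 2312 / 8900
Time = 0.2598 seconds


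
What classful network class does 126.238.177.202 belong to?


First octet: 126
Binary: 01111110
0xxxxxxx -> Class A (1-126)
Class A, default mask 255.0.0.0 (/8)


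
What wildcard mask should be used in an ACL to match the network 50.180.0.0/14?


Subnet mask: 255.252.0.0
Wildcard = 255.255.255.255 - subnet mask
255 - 255 = 0
255 - 252 = 3
255 - 0 = 255
255 - 0 = 255
Wildcard: 0.3.255.255


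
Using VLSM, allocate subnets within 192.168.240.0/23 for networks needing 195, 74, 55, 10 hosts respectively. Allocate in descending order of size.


195 hosts -> /24 (254 usable): 192.168.240.0/24
74 hosts -> /25 (126 usable): 192.168.241.0/25
55 hosts -> /26 (62 usable): 192.168.241.128/26
10 hosts -> /28 (14 usable): 192.168.241.192/28
Allocation: 192.168.240.0/24 (195 hosts, 254 usable); 192.168.241.0/25 (74 hosts, 126 usable); 192.168.241.128/26 (55 hosts, 62 usable); 192.168.241.192/28 (10 hosts, 14 usable)


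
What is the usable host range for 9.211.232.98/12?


Network: 9.208.0.0
Broadcast: 9.223.255.255
First usable = network + 1
Last usable = broadcast - 1
Range: 9.208.0.1 to 9.223.255.254


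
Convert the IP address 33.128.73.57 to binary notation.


33 = 00100001
128 = 10000000
73 = 01001001
57 = 00111001
Binary: 00100001.10000000.01001001.00111001


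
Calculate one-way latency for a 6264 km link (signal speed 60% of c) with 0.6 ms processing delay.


Speed = 0.6 * 3e5 km/s = 180000 km/s
Propagation delay = 6264 / 180000 = 0.0348 s = 34.8 ms
Processing delay = 0.6 ms
Total one-way latency = 35.4 ms


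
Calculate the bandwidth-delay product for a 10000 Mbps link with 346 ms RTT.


BDP = bandwidth * RTT
= 10000 Mbps * 346 ms
= 10000 * 1e6 * 346 / 1000 bits
= 3460000000 bits
= 432500000 bytes
= 422363.2812 KB
BDP = 3460000000 bits (432500000 bytes)


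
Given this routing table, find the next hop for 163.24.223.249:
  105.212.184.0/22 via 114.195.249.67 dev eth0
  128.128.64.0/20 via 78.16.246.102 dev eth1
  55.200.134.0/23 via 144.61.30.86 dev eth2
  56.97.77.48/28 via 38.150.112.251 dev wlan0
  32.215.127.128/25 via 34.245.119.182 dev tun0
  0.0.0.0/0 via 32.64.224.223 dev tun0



Longest prefix match for 163.24.223.249:
  /22 105.212.184.0: no
  /20 128.128.64.0: no
  /23 55.200.134.0: no
  /28 56.97.77.48: no
  /25 32.215.127.128: no
  /0 0.0.0.0: MATCH
Selected: next-hop 32.64.224.223 via tun0 (matched /0)


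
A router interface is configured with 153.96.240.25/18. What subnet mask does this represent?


/18 means 18 network bits, 14 host bits
Binary: 11111111111111111100000000000000
Mask: 255.255.192.0


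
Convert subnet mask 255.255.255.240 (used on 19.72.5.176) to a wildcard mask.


Subnet mask: 255.255.255.240
Wildcard = 255.255.255.255 - subnet mask
255 - 255 = 0
255 - 255 = 0
255 - 255 = 0
255 - 240 = 15
Wildcard: 0.0.0.15


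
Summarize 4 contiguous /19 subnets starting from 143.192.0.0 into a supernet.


Original prefix: /19
Number of subnets: 4 = 2^2
New prefix = 19 - 2 = 17
Supernet: 143.192.0.0/17


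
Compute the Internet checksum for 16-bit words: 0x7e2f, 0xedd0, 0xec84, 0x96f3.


Sum all words (with carry folding):
+ 0x7e2f = 0x7e2f
+ 0xedd0 = 0x6c00
+ 0xec84 = 0x5885
+ 0x96f3 = 0xef78
One's complement: ~0xef78
Checksum = 0x1087


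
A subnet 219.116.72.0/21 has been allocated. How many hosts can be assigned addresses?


Host bits = 32 - 21 = 11
Total addresses = 2^11 = 2048
Usable = total - 2 (network and broadcast)
Usable hosts: 2046


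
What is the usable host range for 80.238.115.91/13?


Network: 80.232.0.0
Broadcast: 80.239.255.255
First usable = network + 1
Last usable = broadcast - 1
Range: 80.232.0.1 to 80.239.255.254


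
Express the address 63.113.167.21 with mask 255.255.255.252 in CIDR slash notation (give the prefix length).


Binary: 11111111.11111111.11111111.11111100
Count leading 1s
Prefix: /30


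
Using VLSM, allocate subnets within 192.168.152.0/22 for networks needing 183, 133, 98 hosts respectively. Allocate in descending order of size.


183 hosts -> /24 (254 usable): 192.168.152.0/24
133 hosts -> /24 (254 usable): 192.168.153.0/24
98 hosts -> /25 (126 usable): 192.168.154.0/25
Allocation: 192.168.152.0/24 (183 hosts, 254 usable); 192.168.153.0/24 (133 hosts, 254 usable); 192.168.154.0/25 (98 hosts, 126 usable)


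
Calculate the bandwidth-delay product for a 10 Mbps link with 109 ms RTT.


BDP = bandwidth * RTT
= 10 Mbps * 109 ms
= 10 * 1e6 * 109 / 1000 bits
= 1090000 bits
= 136250 bytes
= 133.0566 KB
BDP = 1090000 bits (136250 bytes)


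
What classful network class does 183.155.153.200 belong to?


First octet: 183
Binary: 10110111
10xxxxxx -> Class B (128-191)
Class B, default mask 255.255.0.0 (/16)


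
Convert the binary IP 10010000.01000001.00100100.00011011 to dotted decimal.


10010000 = 144
01000001 = 65
00100100 = 36
00011011 = 27
IP: 144.65.36.27


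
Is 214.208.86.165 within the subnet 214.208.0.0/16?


Subnet network: 214.208.0.0
Test IP AND mask: 214.208.0.0
Yes, 214.208.86.165 is in 214.208.0.0/16


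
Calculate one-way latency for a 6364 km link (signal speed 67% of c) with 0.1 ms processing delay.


Speed = 0.67 * 3e5 km/s = 201000 km/s
Propagation delay = 6364 / 201000 = 0.0317 s = 31.6617 ms
Processing delay = 0.1 ms
Total one-way latency = 31.7617 ms


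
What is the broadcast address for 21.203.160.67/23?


Network: 21.203.160.0/23
Host bits = 9
Set all host bits to 1:
Broadcast: 21.203.161.255


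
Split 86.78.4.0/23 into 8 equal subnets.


New prefix = 23 + 3 = 26
Each subnet has 64 addresses
  86.78.4.0/26
  86.78.4.64/26
  86.78.4.128/26
  86.78.4.192/26
  86.78.5.0/26
  86.78.5.64/26
  86.78.5.128/26
  86.78.5.192/26
Subnets: 86.78.4.0/26, 86.78.4.64/26, 86.78.4.128/26, 86.78.4.192/26, 86.78.5.0/26, 86.78.5.64/26, 86.78.5.128/26, 86.78.5.192/26


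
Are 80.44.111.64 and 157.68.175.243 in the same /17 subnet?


Mask: 255.255.128.0
80.44.111.64 AND mask = 80.44.0.0
157.68.175.243 AND mask = 157.68.128.0
No, different subnets (80.44.0.0 vs 157.68.128.0)


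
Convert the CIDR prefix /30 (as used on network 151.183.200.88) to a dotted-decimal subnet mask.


/30 means 30 network bits, 2 host bits
Binary: 11111111111111111111111111111100
Mask: 255.255.255.252


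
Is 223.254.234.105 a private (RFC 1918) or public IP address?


RFC 1918 private ranges:
  10.0.0.0/8 (10.0.0.0 - 10.255.255.255)
  172.16.0.0/12 (172.16.0.0 - 172.31.255.255)
  192.168.0.0/16 (192.168.0.0 - 192.168.255.255)
Public (not in any RFC 1918 range)


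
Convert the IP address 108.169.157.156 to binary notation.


108 = 01101100
169 = 10101001
157 = 10011101
156 = 10011100
Binary: 01101100.10101001.10011101.10011100


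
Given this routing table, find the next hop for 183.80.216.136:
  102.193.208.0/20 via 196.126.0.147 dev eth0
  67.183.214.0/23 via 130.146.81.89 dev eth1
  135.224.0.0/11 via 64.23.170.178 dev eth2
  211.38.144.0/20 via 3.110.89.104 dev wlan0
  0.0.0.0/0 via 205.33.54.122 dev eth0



Longest prefix match for 183.80.216.136:
  /20 102.193.208.0: no
  /23 67.183.214.0: no
  /11 135.224.0.0: no
  /20 211.38.144.0: no
  /0 0.0.0.0: MATCH
Selected: next-hop 205.33.54.122 via eth0 (matched /0)


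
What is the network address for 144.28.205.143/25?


IP:   10010000.00011100.11001101.10001111
Mask: 11111111.11111111.11111111.10000000
AND operation:
Net:  10010000.00011100.11001101.10000000
Network: 144.28.205.128/25


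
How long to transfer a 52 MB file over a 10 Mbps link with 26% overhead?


Effective throughput = 10 * (1 - 26/100) = 7.4 Mbps
File size in Mb = 52 * 8 = 416 Mb
Time = 416 / 7.4
Time = 56.2162 seconds


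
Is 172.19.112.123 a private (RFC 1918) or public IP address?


RFC 1918 private ranges:
  10.0.0.0/8 (10.0.0.0 - 10.255.255.255)
  172.16.0.0/12 (172.16.0.0 - 172.31.255.255)
  192.168.0.0/16 (192.168.0.0 - 192.168.255.255)
Private (in 172.16.0.0/12)


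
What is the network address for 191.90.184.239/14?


IP:   10111111.01011010.10111000.11101111
Mask: 11111111.11111100.00000000.00000000
AND operation:
Net:  10111111.01011000.00000000.00000000
Network: 191.88.0.0/14


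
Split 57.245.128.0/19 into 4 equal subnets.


New prefix = 19 + 2 = 21
Each subnet has 2048 addresses
  57.245.128.0/21
  57.245.136.0/21
  57.245.144.0/21
  57.245.152.0/21
Subnets: 57.245.128.0/21, 57.245.136.0/21, 57.245.144.0/21, 57.245.152.0/21


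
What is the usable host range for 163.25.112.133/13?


Network: 163.24.0.0
Broadcast: 163.31.255.255
First usable = network + 1
Last usable = broadcast - 1
Range: 163.24.0.1 to 163.31.255.254


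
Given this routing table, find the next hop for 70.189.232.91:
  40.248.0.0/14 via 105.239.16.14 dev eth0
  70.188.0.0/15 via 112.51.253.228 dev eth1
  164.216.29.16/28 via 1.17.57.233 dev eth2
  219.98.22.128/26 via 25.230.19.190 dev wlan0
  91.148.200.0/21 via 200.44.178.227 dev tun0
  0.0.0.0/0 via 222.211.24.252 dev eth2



Longest prefix match for 70.189.232.91:
  /14 40.248.0.0: no
  /15 70.188.0.0: MATCH
  /28 164.216.29.16: no
  /26 219.98.22.128: no
  /21 91.148.200.0: no
  /0 0.0.0.0: MATCH
Selected: next-hop 112.51.253.228 via eth1 (matched /15)


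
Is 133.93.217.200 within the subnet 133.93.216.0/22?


Subnet network: 133.93.216.0
Test IP AND mask: 133.93.216.0
Yes, 133.93.217.200 is in 133.93.216.0/22


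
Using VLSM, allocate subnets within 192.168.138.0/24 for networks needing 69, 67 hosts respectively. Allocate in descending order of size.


69 hosts -> /25 (126 usable): 192.168.138.0/25
67 hosts -> /25 (126 usable): 192.168.138.128/25
Allocation: 192.168.138.0/25 (69 hosts, 126 usable); 192.168.138.128/25 (67 hosts, 126 usable)


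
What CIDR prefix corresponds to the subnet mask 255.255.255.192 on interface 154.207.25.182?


Binary: 11111111.11111111.11111111.11000000
Count leading 1s
Prefix: /26


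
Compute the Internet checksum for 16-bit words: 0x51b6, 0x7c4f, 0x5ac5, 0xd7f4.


Sum all words (with carry folding):
+ 0x51b6 = 0x51b6
+ 0x7c4f = 0xce05
+ 0x5ac5 = 0x28cb
+ 0xd7f4 = 0x00c0
One's complement: ~0x00c0
Checksum = 0xff3f


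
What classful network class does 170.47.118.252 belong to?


First octet: 170
Binary: 10101010
10xxxxxx -> Class B (128-191)
Class B, default mask 255.255.0.0 (/16)


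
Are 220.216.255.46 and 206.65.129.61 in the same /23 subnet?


Mask: 255.255.254.0
220.216.255.46 AND mask = 220.216.254.0
206.65.129.61 AND mask = 206.65.128.0
No, different subnets (220.216.254.0 vs 206.65.128.0)


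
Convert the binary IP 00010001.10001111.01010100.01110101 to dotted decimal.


00010001 = 17
10001111 = 143
01010100 = 84
01110101 = 117
IP: 17.143.84.117


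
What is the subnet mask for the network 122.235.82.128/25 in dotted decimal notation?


/25 means 25 network bits, 7 host bits
Binary: 11111111111111111111111110000000
Mask: 255.255.255.128


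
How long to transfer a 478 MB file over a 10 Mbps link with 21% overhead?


Effective throughput = 10 * (1 - 21/100) = 7.9 Mbps
File size in Mb = 478 * 8 = 3824 Mb
Time = 3824 / 7.9
Time = 484.0506 seconds


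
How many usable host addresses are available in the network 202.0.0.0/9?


Host bits = 32 - 9 = 23
Total addresses = 2^23 = 8388608
Usable = total - 2 (network and broadcast)
Usable hosts: 8388606


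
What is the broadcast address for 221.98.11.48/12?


Network: 221.96.0.0/12
Host bits = 20
Set all host bits to 1:
Broadcast: 221.111.255.255


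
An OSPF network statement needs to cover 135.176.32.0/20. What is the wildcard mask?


Subnet mask: 255.255.240.0
Wildcard = 255.255.255.255 - subnet mask
255 - 255 = 0
255 - 255 = 0
255 - 240 = 15
255 - 0 = 255
Wildcard: 0.0.15.255


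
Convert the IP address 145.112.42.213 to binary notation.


145 = 10010001
112 = 01110000
42 = 00101010
213 = 11010101
Binary: 10010001.01110000.00101010.11010101


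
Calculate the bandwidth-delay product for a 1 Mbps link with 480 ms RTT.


BDP = bandwidth * RTT
= 1 Mbps * 480 ms
= 1 * 1e6 * 480 / 1000 bits
= 480000 bits
= 60000 bytes
= 58.5938 KB
BDP = 480000 bits (60000 bytes)


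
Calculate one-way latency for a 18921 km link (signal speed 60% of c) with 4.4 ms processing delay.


Speed = 0.6 * 3e5 km/s = 180000 km/s
Propagation delay = 18921 / 180000 = 0.1051 s = 105.1167 ms
Processing delay = 4.4 ms
Total one-way latency = 109.5167 ms


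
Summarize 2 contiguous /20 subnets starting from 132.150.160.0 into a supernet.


Original prefix: /20
Number of subnets: 2 = 2^1
New prefix = 20 - 1 = 19
Supernet: 132.150.160.0/19


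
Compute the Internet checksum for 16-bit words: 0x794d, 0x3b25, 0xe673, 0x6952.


Sum all words (with carry folding):
+ 0x794d = 0x794d
+ 0x3b25 = 0xb472
+ 0xe673 = 0x9ae6
+ 0x6952 = 0x0439
One's complement: ~0x0439
Checksum = 0xfbc6


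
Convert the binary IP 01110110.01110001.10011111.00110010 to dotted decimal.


01110110 = 118
01110001 = 113
10011111 = 159
00110010 = 50
IP: 118.113.159.50


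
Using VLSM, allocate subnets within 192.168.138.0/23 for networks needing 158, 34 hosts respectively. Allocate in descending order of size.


158 hosts -> /24 (254 usable): 192.168.138.0/24
34 hosts -> /26 (62 usable): 192.168.139.0/26
Allocation: 192.168.138.0/24 (158 hosts, 254 usable); 192.168.139.0/26 (34 hosts, 62 usable)


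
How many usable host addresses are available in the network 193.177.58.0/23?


Host bits = 32 - 23 = 9
Total addresses = 2^9 = 512
Usable = total - 2 (network and broadcast)
Usable hosts: 510


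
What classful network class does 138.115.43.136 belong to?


First octet: 138
Binary: 10001010
10xxxxxx -> Class B (128-191)
Class B, default mask 255.255.0.0 (/16)


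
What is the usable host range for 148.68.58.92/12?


Network: 148.64.0.0
Broadcast: 148.79.255.255
First usable = network + 1
Last usable = broadcast - 1
Range: 148.64.0.1 to 148.79.255.254


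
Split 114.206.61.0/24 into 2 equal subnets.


New prefix = 24 + 1 = 25
Each subnet has 128 addresses
  114.206.61.0/25
  114.206.61.128/25
Subnets: 114.206.61.0/25, 114.206.61.128/25


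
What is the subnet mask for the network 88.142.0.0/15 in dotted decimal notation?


/15 means 15 network bits, 17 host bits
Binary: 11111111111111100000000000000000
Mask: 255.254.0.0


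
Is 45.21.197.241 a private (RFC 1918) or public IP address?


RFC 1918 private ranges:
  10.0.0.0/8 (10.0.0.0 - 10.255.255.255)
  172.16.0.0/12 (172.16.0.0 - 172.31.255.255)
  192.168.0.0/16 (192.168.0.0 - 192.168.255.255)
Public (not in any RFC 1918 range)


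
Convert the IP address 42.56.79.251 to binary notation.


42 = 00101010
56 = 00111000
79 = 01001111
251 = 11111011
Binary: 00101010.00111000.01001111.11111011


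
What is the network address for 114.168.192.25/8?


IP:   01110010.10101000.11000000.00011001
Mask: 11111111.00000000.00000000.00000000
AND operation:
Net:  01110010.00000000.00000000.00000000
Network: 114.0.0.0/8


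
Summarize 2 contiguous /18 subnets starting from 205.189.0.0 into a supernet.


Original prefix: /18
Number of subnets: 2 = 2^1
New prefix = 18 - 1 = 17
Supernet: 205.189.0.0/17


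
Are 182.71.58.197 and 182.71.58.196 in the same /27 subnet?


Mask: 255.255.255.224
182.71.58.197 AND mask = 182.71.58.192
182.71.58.196 AND mask = 182.71.58.192
Yes, same subnet (182.71.58.192)


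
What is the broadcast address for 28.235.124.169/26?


Network: 28.235.124.128/26
Host bits = 6
Set all host bits to 1:
Broadcast: 28.235.124.191


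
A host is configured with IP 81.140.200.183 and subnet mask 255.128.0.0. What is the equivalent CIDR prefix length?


Binary: 11111111.10000000.00000000.00000000
Count leading 1s
Prefix: /9


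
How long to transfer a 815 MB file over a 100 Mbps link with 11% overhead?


Effective throughput = 100 * (1 - 11/100) = 89 Mbps
File size in Mb = 815 * 8 = 6520 Mb
Time = 6520 / 89
Time = 73.2584 seconds


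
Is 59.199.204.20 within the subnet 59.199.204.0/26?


Subnet network: 59.199.204.0
Test IP AND mask: 59.199.204.0
Yes, 59.199.204.20 is in 59.199.204.0/26


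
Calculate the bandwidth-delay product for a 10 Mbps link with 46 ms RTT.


BDP = bandwidth * RTT
= 10 Mbps * 46 ms
= 10 * 1e6 * 46 / 1000 bits
= 460000 bits
= 57500 bytes
= 56.1523 KB
BDP = 460000 bits (57500 bytes)


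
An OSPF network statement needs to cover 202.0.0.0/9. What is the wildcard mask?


Subnet mask: 255.128.0.0
Wildcard = 255.255.255.255 - subnet mask
255 - 255 = 0
255 - 128 = 127
255 - 0 = 255
255 - 0 = 255
Wildcard: 0.127.255.255


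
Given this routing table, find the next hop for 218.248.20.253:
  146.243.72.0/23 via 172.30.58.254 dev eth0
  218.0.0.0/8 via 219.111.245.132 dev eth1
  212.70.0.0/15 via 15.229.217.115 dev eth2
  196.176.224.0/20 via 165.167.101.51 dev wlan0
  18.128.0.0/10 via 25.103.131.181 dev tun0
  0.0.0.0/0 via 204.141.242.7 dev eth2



Longest prefix match for 218.248.20.253:
  /23 146.243.72.0: no
  /8 218.0.0.0: MATCH
  /15 212.70.0.0: no
  /20 196.176.224.0: no
  /10 18.128.0.0: no
  /0 0.0.0.0: MATCH
Selected: next-hop 219.111.245.132 via eth1 (matched /8)


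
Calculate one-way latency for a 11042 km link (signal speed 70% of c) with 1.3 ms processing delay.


Speed = 0.7 * 3e5 km/s = 210000 km/s
Propagation delay = 11042 / 210000 = 0.0526 s = 52.581 ms
Processing delay = 1.3 ms
Total one-way latency = 53.881 ms


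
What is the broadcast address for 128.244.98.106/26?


Network: 128.244.98.64/26
Host bits = 6
Set all host bits to 1:
Broadcast: 128.244.98.127


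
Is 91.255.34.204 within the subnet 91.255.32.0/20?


Subnet network: 91.255.32.0
Test IP AND mask: 91.255.32.0
Yes, 91.255.34.204 is in 91.255.32.0/20


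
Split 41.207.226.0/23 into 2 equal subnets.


New prefix = 23 + 1 = 24
Each subnet has 256 addresses
  41.207.226.0/24
  41.207.227.0/24
Subnets: 41.207.226.0/24, 41.207.227.0/24


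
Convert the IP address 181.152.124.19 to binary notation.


181 = 10110101
152 = 10011000
124 = 01111100
19 = 00010011
Binary: 10110101.10011000.01111100.00010011


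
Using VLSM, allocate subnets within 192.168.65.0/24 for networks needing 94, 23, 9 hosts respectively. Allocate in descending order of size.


94 hosts -> /25 (126 usable): 192.168.65.0/25
23 hosts -> /27 (30 usable): 192.168.65.128/27
9 hosts -> /28 (14 usable): 192.168.65.160/28
Allocation: 192.168.65.0/25 (94 hosts, 126 usable); 192.168.65.128/27 (23 hosts, 30 usable); 192.168.65.160/28 (9 hosts, 14 usable)


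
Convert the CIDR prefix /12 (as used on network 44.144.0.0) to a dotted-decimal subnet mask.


/12 means 12 network bits, 20 host bits
Binary: 11111111111100000000000000000000
Mask: 255.240.0.0


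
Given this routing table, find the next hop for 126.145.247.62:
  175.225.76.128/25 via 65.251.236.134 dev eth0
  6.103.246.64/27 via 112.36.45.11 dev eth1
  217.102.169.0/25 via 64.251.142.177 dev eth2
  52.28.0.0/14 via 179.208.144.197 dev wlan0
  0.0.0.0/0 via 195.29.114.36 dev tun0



Longest prefix match for 126.145.247.62:
  /25 175.225.76.128: no
  /27 6.103.246.64: no
  /25 217.102.169.0: no
  /14 52.28.0.0: no
  /0 0.0.0.0: MATCH
Selected: next-hop 195.29.114.36 via tun0 (matched /0)


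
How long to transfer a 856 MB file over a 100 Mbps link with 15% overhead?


Effective throughput = 100 * (1 - 15/100) = 85 Mbps
File size in Mb = 856 * 8 = 6848 Mb
Time = 6848 / 85
Time = 80.5647 seconds


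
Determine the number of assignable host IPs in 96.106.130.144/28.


Host bits = 32 - 28 = 4
Total addresses = 2^4 = 16
Usable = total - 2 (network and broadcast)
Usable hosts: 14


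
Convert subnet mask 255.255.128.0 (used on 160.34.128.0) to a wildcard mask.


Subnet mask: 255.255.128.0
Wildcard = 255.255.255.255 - subnet mask
255 - 255 = 0
255 - 255 = 0
255 - 128 = 127
255 - 0 = 255
Wildcard: 0.0.127.255


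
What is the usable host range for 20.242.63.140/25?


Network: 20.242.63.128
Broadcast: 20.242.63.255
First usable = network + 1
Last usable = broadcast - 1
Range: 20.242.63.129 to 20.242.63.254


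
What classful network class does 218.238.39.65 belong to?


First octet: 218
Binary: 11011010
110xxxxx -> Class C (192-223)
Class C, default mask 255.255.255.0 (/24)


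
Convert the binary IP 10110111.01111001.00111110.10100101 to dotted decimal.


10110111 = 183
01111001 = 121
00111110 = 62
10100101 = 165
IP: 183.121.62.165


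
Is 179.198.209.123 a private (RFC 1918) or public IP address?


RFC 1918 private ranges:
  10.0.0.0/8 (10.0.0.0 - 10.255.255.255)
  172.16.0.0/12 (172.16.0.0 - 172.31.255.255)
  192.168.0.0/16 (192.168.0.0 - 192.168.255.255)
Public (not in any RFC 1918 range)


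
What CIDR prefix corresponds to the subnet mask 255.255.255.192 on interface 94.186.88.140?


Binary: 11111111.11111111.11111111.11000000
Count leading 1s
Prefix: /26


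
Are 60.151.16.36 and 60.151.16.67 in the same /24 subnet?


Mask: 255.255.255.0
60.151.16.36 AND mask = 60.151.16.0
60.151.16.67 AND mask = 60.151.16.0
Yes, same subnet (60.151.16.0)


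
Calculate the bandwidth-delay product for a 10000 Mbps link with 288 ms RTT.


BDP = bandwidth * RTT
= 10000 Mbps * 288 ms
= 10000 * 1e6 * 288 / 1000 bits
= 2880000000 bits
= 360000000 bytes
= 351562.5 KB
BDP = 2880000000 bits (360000000 bytes)


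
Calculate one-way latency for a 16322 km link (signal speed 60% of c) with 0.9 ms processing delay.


Speed = 0.6 * 3e5 km/s = 180000 km/s
Propagation delay = 16322 / 180000 = 0.0907 s = 90.6778 ms
Processing delay = 0.9 ms
Total one-way latency = 91.5778 ms


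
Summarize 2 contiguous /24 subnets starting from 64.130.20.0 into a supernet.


Original prefix: /24
Number of subnets: 2 = 2^1
New prefix = 24 - 1 = 23
Supernet: 64.130.20.0/23


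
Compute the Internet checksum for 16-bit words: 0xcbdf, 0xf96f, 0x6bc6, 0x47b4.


Sum all words (with carry folding):
+ 0xcbdf = 0xcbdf
+ 0xf96f = 0xc54f
+ 0x6bc6 = 0x3116
+ 0x47b4 = 0x78ca
One's complement: ~0x78ca
Checksum = 0x8735


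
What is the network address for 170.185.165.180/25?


IP:   10101010.10111001.10100101.10110100
Mask: 11111111.11111111.11111111.10000000
AND operation:
Net:  10101010.10111001.10100101.10000000
Network: 170.185.165.128/25


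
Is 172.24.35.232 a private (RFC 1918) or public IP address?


RFC 1918 private ranges:
  10.0.0.0/8 (10.0.0.0 - 10.255.255.255)
  172.16.0.0/12 (172.16.0.0 - 172.31.255.255)
  192.168.0.0/16 (192.168.0.0 - 192.168.255.255)
Private (in 172.16.0.0/12)


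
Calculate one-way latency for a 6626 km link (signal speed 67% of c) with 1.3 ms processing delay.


Speed = 0.67 * 3e5 km/s = 201000 km/s
Propagation delay = 6626 / 201000 = 0.033 s = 32.9652 ms
Processing delay = 1.3 ms
Total one-way latency = 34.2652 ms


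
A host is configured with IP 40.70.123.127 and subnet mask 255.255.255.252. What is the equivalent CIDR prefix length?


Binary: 11111111.11111111.11111111.11111100
Count leading 1s
Prefix: /30


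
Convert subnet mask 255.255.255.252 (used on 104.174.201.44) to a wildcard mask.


Subnet mask: 255.255.255.252
Wildcard = 255.255.255.255 - subnet mask
255 - 255 = 0
255 - 255 = 0
255 - 255 = 0
255 - 252 = 3
Wildcard: 0.0.0.3


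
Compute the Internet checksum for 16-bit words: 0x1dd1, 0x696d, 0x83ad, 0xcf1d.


Sum all words (with carry folding):
+ 0x1dd1 = 0x1dd1
+ 0x696d = 0x873e
+ 0x83ad = 0x0aec
+ 0xcf1d = 0xda09
One's complement: ~0xda09
Checksum = 0x25f6


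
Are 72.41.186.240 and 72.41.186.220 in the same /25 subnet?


Mask: 255.255.255.128
72.41.186.240 AND mask = 72.41.186.128
72.41.186.220 AND mask = 72.41.186.128
Yes, same subnet (72.41.186.128)


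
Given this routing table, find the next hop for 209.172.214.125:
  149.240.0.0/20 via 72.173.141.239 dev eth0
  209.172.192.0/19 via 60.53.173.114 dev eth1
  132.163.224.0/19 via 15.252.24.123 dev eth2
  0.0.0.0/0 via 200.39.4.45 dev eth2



Longest prefix match for 209.172.214.125:
  /20 149.240.0.0: no
  /19 209.172.192.0: MATCH
  /19 132.163.224.0: no
  /0 0.0.0.0: MATCH
Selected: next-hop 60.53.173.114 via eth1 (matched /19)


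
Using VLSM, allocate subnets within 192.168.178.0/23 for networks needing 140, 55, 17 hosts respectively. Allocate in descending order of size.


140 hosts -> /24 (254 usable): 192.168.178.0/24
55 hosts -> /26 (62 usable): 192.168.179.0/26
17 hosts -> /27 (30 usable): 192.168.179.64/27
Allocation: 192.168.178.0/24 (140 hosts, 254 usable); 192.168.179.0/26 (55 hosts, 62 usable); 192.168.179.64/27 (17 hosts, 30 usable)


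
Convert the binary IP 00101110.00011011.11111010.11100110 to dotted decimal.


00101110 = 46
00011011 = 27
11111010 = 250
11100110 = 230
IP: 46.27.250.230


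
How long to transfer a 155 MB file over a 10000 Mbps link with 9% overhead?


Effective throughput = 10000 * (1 - 9/100) = 9100 Mbps
File size in Mb = 155 * 8 = 1240 Mb
Time = 1240 / 9100
Time = 0.1363 seconds


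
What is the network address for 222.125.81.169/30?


IP:   11011110.01111101.01010001.10101001
Mask: 11111111.11111111.11111111.11111100
AND operation:
Net:  11011110.01111101.01010001.10101000
Network: 222.125.81.168/30


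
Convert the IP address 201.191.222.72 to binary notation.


201 = 11001001
191 = 10111111
222 = 11011110
72 = 01001000
Binary: 11001001.10111111.11011110.01001000


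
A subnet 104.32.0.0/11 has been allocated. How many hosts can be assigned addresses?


Host bits = 32 - 11 = 21
Total addresses = 2^21 = 2097152
Usable = total - 2 (network and broadcast)
Usable hosts: 2097150


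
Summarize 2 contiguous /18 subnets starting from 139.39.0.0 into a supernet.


Original prefix: /18
Number of subnets: 2 = 2^1
New prefix = 18 - 1 = 17
Supernet: 139.39.0.0/17


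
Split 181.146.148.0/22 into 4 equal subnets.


New prefix = 22 + 2 = 24
Each subnet has 256 addresses
  181.146.148.0/24
  181.146.149.0/24
  181.146.150.0/24
  181.146.151.0/24
Subnets: 181.146.148.0/24, 181.146.149.0/24, 181.146.150.0/24, 181.146.151.0/24


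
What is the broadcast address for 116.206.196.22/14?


Network: 116.204.0.0/14
Host bits = 18
Set all host bits to 1:
Broadcast: 116.207.255.255


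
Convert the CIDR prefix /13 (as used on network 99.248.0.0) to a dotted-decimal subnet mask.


/13 means 13 network bits, 19 host bits
Binary: 11111111111110000000000000000000
Mask: 255.248.0.0


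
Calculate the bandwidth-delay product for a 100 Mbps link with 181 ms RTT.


BDP = bandwidth * RTT
= 100 Mbps * 181 ms
= 100 * 1e6 * 181 / 1000 bits
= 18100000 bits
= 2262500 bytes
= 2209.4727 KB
BDP = 18100000 bits (2262500 bytes)


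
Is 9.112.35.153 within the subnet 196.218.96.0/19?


Subnet network: 196.218.96.0
Test IP AND mask: 9.112.32.0
No, 9.112.35.153 is not in 196.218.96.0/19


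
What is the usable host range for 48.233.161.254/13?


Network: 48.232.0.0
Broadcast: 48.239.255.255
First usable = network + 1
Last usable = broadcast - 1
Range: 48.232.0.1 to 48.239.255.254


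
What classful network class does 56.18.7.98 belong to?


First octet: 56
Binary: 00111000
0xxxxxxx -> Class A (1-126)
Class A, default mask 255.0.0.0 (/8)


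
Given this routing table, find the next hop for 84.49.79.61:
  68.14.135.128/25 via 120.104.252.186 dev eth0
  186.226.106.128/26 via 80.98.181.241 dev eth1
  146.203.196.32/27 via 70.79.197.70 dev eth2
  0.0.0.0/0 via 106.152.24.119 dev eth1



Longest prefix match for 84.49.79.61:
  /25 68.14.135.128: no
  /26 186.226.106.128: no
  /27 146.203.196.32: no
  /0 0.0.0.0: MATCH
Selected: next-hop 106.152.24.119 via eth1 (matched /0)


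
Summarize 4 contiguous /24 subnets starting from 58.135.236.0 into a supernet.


Original prefix: /24
Number of subnets: 4 = 2^2
New prefix = 24 - 2 = 22
Supernet: 58.135.236.0/22


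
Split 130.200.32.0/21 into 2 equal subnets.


New prefix = 21 + 1 = 22
Each subnet has 1024 addresses
  130.200.32.0/22
  130.200.36.0/22
Subnets: 130.200.32.0/22, 130.200.36.0/22


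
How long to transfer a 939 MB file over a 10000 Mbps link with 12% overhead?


Effective throughput = 10000 * (1 - 12/100) = 8800 Mbps
File size in Mb = 939 * 8 = 7512 Mb
Time = 7512 / 8800
Time = 0.8536 seconds


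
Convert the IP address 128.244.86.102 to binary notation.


128 = 10000000
244 = 11110100
86 = 01010110
102 = 01100110
Binary: 10000000.11110100.01010110.01100110


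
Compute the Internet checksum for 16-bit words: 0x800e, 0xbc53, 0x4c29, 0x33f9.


Sum all words (with carry folding):
+ 0x800e = 0x800e
+ 0xbc53 = 0x3c62
+ 0x4c29 = 0x888b
+ 0x33f9 = 0xbc84
One's complement: ~0xbc84
Checksum = 0x437b


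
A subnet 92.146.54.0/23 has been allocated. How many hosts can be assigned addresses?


Host bits = 32 - 23 = 9
Total addresses = 2^9 = 512
Usable = total - 2 (network and broadcast)
Usable hosts: 510


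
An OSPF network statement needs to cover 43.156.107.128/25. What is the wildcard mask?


Subnet mask: 255.255.255.128
Wildcard = 255.255.255.255 - subnet mask
255 - 255 = 0
255 - 255 = 0
255 - 255 = 0
255 - 128 = 127
Wildcard: 0.0.0.127


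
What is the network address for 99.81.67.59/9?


IP:   01100011.01010001.01000011.00111011
Mask: 11111111.10000000.00000000.00000000
AND operation:
Net:  01100011.00000000.00000000.00000000
Network: 99.0.0.0/9


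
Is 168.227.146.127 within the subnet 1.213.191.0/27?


Subnet network: 1.213.191.0
Test IP AND mask: 168.227.146.96
No, 168.227.146.127 is not in 1.213.191.0/27


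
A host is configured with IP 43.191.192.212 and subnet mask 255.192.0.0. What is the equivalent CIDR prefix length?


Binary: 11111111.11000000.00000000.00000000
Count leading 1s
Prefix: /10


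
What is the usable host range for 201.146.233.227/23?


Network: 201.146.232.0
Broadcast: 201.146.233.255
First usable = network + 1
Last usable = broadcast - 1
Range: 201.146.232.1 to 201.146.233.254


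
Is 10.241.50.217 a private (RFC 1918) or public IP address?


RFC 1918 private ranges:
  10.0.0.0/8 (10.0.0.0 - 10.255.255.255)
  172.16.0.0/12 (172.16.0.0 - 172.31.255.255)
  192.168.0.0/16 (192.168.0.0 - 192.168.255.255)
Private (in 10.0.0.0/8)


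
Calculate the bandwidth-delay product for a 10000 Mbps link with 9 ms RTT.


BDP = bandwidth * RTT
= 10000 Mbps * 9 ms
= 10000 * 1e6 * 9 / 1000 bits
= 90000000 bits
= 11250000 bytes
= 10986.3281 KB
BDP = 90000000 bits (11250000 bytes)


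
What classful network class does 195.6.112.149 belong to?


First octet: 195
Binary: 11000011
110xxxxx -> Class C (192-223)
Class C, default mask 255.255.255.0 (/24)


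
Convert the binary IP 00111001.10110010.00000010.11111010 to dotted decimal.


00111001 = 57
10110010 = 178
00000010 = 2
11111010 = 250
IP: 57.178.2.250


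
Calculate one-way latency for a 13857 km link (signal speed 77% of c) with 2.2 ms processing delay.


Speed = 0.77 * 3e5 km/s = 231000 km/s
Propagation delay = 13857 / 231000 = 0.06 s = 59.987 ms
Processing delay = 2.2 ms
Total one-way latency = 62.187 ms


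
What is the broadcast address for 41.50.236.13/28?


Network: 41.50.236.0/28
Host bits = 4
Set all host bits to 1:
Broadcast: 41.50.236.15


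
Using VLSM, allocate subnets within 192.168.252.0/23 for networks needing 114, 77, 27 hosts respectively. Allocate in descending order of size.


114 hosts -> /25 (126 usable): 192.168.252.0/25
77 hosts -> /25 (126 usable): 192.168.252.128/25
27 hosts -> /27 (30 usable): 192.168.253.0/27
Allocation: 192.168.252.0/25 (114 hosts, 126 usable); 192.168.252.128/25 (77 hosts, 126 usable); 192.168.253.0/27 (27 hosts, 30 usable)


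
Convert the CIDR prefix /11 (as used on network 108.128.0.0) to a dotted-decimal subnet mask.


/11 means 11 network bits, 21 host bits
Binary: 11111111111000000000000000000000
Mask: 255.224.0.0


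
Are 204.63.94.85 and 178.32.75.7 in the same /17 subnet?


Mask: 255.255.128.0
204.63.94.85 AND mask = 204.63.0.0
178.32.75.7 AND mask = 178.32.0.0
No, different subnets (204.63.0.0 vs 178.32.0.0)


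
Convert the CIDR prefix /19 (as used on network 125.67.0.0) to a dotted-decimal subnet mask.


/19 means 19 network bits, 13 host bits
Binary: 11111111111111111110000000000000
Mask: 255.255.224.0


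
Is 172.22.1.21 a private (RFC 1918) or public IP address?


RFC 1918 private ranges:
  10.0.0.0/8 (10.0.0.0 - 10.255.255.255)
  172.16.0.0/12 (172.16.0.0 - 172.31.255.255)
  192.168.0.0/16 (192.168.0.0 - 192.168.255.255)
Private (in 172.16.0.0/12)


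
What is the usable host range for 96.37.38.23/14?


Network: 96.36.0.0
Broadcast: 96.39.255.255
First usable = network + 1
Last usable = broadcast - 1
Range: 96.36.0.1 to 96.39.255.254


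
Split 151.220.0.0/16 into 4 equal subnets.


New prefix = 16 + 2 = 18
Each subnet has 16384 addresses
  151.220.0.0/18
  151.220.64.0/18
  151.220.128.0/18
  151.220.192.0/18
Subnets: 151.220.0.0/18, 151.220.64.0/18, 151.220.128.0/18, 151.220.192.0/18


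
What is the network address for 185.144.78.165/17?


IP:   10111001.10010000.01001110.10100101
Mask: 11111111.11111111.10000000.00000000
AND operation:
Net:  10111001.10010000.00000000.00000000
Network: 185.144.0.0/17


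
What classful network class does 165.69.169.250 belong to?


First octet: 165
Binary: 10100101
10xxxxxx -> Class B (128-191)
Class B, default mask 255.255.0.0 (/16)


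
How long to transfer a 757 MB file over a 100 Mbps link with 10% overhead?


Effective throughput = 100 * (1 - 10/100) = 90 Mbps
File size in Mb = 757 * 8 = 6056 Mb
Time = 6056 / 90
Time = 67.2889 seconds


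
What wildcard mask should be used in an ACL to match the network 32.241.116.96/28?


Subnet mask: 255.255.255.240
Wildcard = 255.255.255.255 - subnet mask
255 - 255 = 0
255 - 255 = 0
255 - 255 = 0
255 - 240 = 15
Wildcard: 0.0.0.15


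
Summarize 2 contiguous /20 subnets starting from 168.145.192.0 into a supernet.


Original prefix: /20
Number of subnets: 2 = 2^1
New prefix = 20 - 1 = 19
Supernet: 168.145.192.0/19


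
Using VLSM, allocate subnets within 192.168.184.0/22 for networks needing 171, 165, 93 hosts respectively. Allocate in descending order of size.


171 hosts -> /24 (254 usable): 192.168.184.0/24
165 hosts -> /24 (254 usable): 192.168.185.0/24
93 hosts -> /25 (126 usable): 192.168.186.0/25
Allocation: 192.168.184.0/24 (171 hosts, 254 usable); 192.168.185.0/24 (165 hosts, 254 usable); 192.168.186.0/25 (93 hosts, 126 usable)


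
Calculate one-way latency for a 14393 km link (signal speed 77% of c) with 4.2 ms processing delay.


Speed = 0.77 * 3e5 km/s = 231000 km/s
Propagation delay = 14393 / 231000 = 0.0623 s = 62.3074 ms
Processing delay = 4.2 ms
Total one-way latency = 66.5074 ms


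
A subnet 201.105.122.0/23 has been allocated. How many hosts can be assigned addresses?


Host bits = 32 - 23 = 9
Total addresses = 2^9 = 512
Usable = total - 2 (network and broadcast)
Usable hosts: 510


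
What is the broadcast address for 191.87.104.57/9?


Network: 191.0.0.0/9
Host bits = 23
Set all host bits to 1:
Broadcast: 191.127.255.255
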